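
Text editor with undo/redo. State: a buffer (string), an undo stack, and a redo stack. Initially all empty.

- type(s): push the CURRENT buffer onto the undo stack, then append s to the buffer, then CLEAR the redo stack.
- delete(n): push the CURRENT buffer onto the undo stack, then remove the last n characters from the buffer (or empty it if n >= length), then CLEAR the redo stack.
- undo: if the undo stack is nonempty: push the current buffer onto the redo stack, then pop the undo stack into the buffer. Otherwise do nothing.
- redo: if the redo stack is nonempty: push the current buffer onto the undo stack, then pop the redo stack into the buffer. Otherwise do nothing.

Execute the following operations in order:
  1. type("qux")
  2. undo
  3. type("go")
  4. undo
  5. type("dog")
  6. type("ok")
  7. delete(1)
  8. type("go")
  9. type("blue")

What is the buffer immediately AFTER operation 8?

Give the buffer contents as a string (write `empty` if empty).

After op 1 (type): buf='qux' undo_depth=1 redo_depth=0
After op 2 (undo): buf='(empty)' undo_depth=0 redo_depth=1
After op 3 (type): buf='go' undo_depth=1 redo_depth=0
After op 4 (undo): buf='(empty)' undo_depth=0 redo_depth=1
After op 5 (type): buf='dog' undo_depth=1 redo_depth=0
After op 6 (type): buf='dogok' undo_depth=2 redo_depth=0
After op 7 (delete): buf='dogo' undo_depth=3 redo_depth=0
After op 8 (type): buf='dogogo' undo_depth=4 redo_depth=0

Answer: dogogo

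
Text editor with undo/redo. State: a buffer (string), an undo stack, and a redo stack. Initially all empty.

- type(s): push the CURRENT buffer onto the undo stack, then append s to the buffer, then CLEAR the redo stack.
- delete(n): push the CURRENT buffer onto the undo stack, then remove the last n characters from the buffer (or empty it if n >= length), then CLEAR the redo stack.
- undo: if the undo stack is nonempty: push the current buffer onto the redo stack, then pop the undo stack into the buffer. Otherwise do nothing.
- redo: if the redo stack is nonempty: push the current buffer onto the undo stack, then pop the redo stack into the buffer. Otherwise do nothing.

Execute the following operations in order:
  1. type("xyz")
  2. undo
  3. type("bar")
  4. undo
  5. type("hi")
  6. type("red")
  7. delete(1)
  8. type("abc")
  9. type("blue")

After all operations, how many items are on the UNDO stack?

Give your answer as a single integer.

Answer: 5

Derivation:
After op 1 (type): buf='xyz' undo_depth=1 redo_depth=0
After op 2 (undo): buf='(empty)' undo_depth=0 redo_depth=1
After op 3 (type): buf='bar' undo_depth=1 redo_depth=0
After op 4 (undo): buf='(empty)' undo_depth=0 redo_depth=1
After op 5 (type): buf='hi' undo_depth=1 redo_depth=0
After op 6 (type): buf='hired' undo_depth=2 redo_depth=0
After op 7 (delete): buf='hire' undo_depth=3 redo_depth=0
After op 8 (type): buf='hireabc' undo_depth=4 redo_depth=0
After op 9 (type): buf='hireabcblue' undo_depth=5 redo_depth=0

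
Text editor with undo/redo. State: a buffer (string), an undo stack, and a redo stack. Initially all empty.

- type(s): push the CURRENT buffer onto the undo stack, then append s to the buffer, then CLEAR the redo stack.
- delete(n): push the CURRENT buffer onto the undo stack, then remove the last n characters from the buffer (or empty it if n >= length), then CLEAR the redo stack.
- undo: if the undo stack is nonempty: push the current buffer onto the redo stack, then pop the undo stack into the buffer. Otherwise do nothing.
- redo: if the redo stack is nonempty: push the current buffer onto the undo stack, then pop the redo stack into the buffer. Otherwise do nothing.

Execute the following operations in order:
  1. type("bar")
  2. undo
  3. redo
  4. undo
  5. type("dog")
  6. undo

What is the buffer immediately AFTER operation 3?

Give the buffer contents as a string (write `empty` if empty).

Answer: bar

Derivation:
After op 1 (type): buf='bar' undo_depth=1 redo_depth=0
After op 2 (undo): buf='(empty)' undo_depth=0 redo_depth=1
After op 3 (redo): buf='bar' undo_depth=1 redo_depth=0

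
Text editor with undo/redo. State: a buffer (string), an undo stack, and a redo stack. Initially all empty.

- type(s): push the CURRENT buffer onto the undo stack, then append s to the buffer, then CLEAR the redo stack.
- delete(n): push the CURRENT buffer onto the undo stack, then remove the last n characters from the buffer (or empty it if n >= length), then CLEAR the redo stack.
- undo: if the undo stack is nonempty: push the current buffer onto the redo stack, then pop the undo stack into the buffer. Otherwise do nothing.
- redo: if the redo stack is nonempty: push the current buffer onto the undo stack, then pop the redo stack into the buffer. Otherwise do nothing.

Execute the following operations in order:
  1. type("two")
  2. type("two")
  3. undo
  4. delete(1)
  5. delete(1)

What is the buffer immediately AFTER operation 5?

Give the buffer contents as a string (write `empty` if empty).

After op 1 (type): buf='two' undo_depth=1 redo_depth=0
After op 2 (type): buf='twotwo' undo_depth=2 redo_depth=0
After op 3 (undo): buf='two' undo_depth=1 redo_depth=1
After op 4 (delete): buf='tw' undo_depth=2 redo_depth=0
After op 5 (delete): buf='t' undo_depth=3 redo_depth=0

Answer: t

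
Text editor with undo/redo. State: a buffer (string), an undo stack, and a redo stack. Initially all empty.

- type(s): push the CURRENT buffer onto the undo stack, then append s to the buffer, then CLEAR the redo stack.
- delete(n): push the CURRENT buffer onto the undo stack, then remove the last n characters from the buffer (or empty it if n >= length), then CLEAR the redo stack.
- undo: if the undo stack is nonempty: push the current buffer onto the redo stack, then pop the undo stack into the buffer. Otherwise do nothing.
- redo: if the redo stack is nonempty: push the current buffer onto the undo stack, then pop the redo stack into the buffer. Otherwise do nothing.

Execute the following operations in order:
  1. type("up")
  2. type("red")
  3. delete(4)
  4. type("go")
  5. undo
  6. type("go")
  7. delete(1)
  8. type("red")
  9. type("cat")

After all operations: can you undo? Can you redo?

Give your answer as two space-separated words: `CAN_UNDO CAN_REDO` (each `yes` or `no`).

Answer: yes no

Derivation:
After op 1 (type): buf='up' undo_depth=1 redo_depth=0
After op 2 (type): buf='upred' undo_depth=2 redo_depth=0
After op 3 (delete): buf='u' undo_depth=3 redo_depth=0
After op 4 (type): buf='ugo' undo_depth=4 redo_depth=0
After op 5 (undo): buf='u' undo_depth=3 redo_depth=1
After op 6 (type): buf='ugo' undo_depth=4 redo_depth=0
After op 7 (delete): buf='ug' undo_depth=5 redo_depth=0
After op 8 (type): buf='ugred' undo_depth=6 redo_depth=0
After op 9 (type): buf='ugredcat' undo_depth=7 redo_depth=0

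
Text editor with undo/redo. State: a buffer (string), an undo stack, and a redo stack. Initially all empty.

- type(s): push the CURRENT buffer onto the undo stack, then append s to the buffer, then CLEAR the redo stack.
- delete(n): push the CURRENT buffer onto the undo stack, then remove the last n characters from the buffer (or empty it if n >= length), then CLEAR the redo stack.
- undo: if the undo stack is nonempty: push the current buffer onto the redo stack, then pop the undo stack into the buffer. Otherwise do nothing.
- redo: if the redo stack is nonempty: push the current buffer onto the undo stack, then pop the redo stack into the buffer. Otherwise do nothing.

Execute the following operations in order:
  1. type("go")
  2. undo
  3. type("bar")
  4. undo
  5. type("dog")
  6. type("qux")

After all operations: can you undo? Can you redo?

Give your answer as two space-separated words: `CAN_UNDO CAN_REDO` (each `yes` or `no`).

Answer: yes no

Derivation:
After op 1 (type): buf='go' undo_depth=1 redo_depth=0
After op 2 (undo): buf='(empty)' undo_depth=0 redo_depth=1
After op 3 (type): buf='bar' undo_depth=1 redo_depth=0
After op 4 (undo): buf='(empty)' undo_depth=0 redo_depth=1
After op 5 (type): buf='dog' undo_depth=1 redo_depth=0
After op 6 (type): buf='dogqux' undo_depth=2 redo_depth=0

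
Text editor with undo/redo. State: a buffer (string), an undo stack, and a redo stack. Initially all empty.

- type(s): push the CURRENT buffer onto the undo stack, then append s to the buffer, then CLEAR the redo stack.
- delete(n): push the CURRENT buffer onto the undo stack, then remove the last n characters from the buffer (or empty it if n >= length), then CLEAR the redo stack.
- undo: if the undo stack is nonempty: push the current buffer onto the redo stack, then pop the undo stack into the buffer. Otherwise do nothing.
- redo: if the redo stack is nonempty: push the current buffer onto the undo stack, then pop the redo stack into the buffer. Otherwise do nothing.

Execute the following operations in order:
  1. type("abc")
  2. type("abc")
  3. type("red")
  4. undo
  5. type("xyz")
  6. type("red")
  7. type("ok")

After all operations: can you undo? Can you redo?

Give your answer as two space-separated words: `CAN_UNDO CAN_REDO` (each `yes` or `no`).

Answer: yes no

Derivation:
After op 1 (type): buf='abc' undo_depth=1 redo_depth=0
After op 2 (type): buf='abcabc' undo_depth=2 redo_depth=0
After op 3 (type): buf='abcabcred' undo_depth=3 redo_depth=0
After op 4 (undo): buf='abcabc' undo_depth=2 redo_depth=1
After op 5 (type): buf='abcabcxyz' undo_depth=3 redo_depth=0
After op 6 (type): buf='abcabcxyzred' undo_depth=4 redo_depth=0
After op 7 (type): buf='abcabcxyzredok' undo_depth=5 redo_depth=0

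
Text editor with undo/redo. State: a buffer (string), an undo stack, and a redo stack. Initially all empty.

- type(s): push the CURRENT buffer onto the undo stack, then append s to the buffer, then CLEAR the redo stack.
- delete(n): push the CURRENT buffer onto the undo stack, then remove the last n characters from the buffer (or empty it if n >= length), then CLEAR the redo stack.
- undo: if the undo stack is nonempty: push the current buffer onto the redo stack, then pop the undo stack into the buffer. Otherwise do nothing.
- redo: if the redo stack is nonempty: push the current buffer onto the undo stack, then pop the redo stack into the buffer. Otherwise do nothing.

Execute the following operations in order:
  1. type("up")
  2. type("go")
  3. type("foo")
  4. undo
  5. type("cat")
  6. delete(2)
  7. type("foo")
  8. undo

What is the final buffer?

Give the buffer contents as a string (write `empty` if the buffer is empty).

Answer: upgoc

Derivation:
After op 1 (type): buf='up' undo_depth=1 redo_depth=0
After op 2 (type): buf='upgo' undo_depth=2 redo_depth=0
After op 3 (type): buf='upgofoo' undo_depth=3 redo_depth=0
After op 4 (undo): buf='upgo' undo_depth=2 redo_depth=1
After op 5 (type): buf='upgocat' undo_depth=3 redo_depth=0
After op 6 (delete): buf='upgoc' undo_depth=4 redo_depth=0
After op 7 (type): buf='upgocfoo' undo_depth=5 redo_depth=0
After op 8 (undo): buf='upgoc' undo_depth=4 redo_depth=1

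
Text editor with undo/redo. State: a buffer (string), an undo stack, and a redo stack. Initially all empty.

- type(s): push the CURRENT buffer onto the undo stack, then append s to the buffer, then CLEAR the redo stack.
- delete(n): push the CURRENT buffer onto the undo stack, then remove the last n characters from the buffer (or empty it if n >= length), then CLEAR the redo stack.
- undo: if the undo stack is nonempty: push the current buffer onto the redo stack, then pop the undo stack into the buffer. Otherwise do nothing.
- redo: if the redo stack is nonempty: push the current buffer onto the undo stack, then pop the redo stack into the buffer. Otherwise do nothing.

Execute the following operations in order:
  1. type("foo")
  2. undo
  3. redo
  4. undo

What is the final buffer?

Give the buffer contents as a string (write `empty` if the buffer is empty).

Answer: empty

Derivation:
After op 1 (type): buf='foo' undo_depth=1 redo_depth=0
After op 2 (undo): buf='(empty)' undo_depth=0 redo_depth=1
After op 3 (redo): buf='foo' undo_depth=1 redo_depth=0
After op 4 (undo): buf='(empty)' undo_depth=0 redo_depth=1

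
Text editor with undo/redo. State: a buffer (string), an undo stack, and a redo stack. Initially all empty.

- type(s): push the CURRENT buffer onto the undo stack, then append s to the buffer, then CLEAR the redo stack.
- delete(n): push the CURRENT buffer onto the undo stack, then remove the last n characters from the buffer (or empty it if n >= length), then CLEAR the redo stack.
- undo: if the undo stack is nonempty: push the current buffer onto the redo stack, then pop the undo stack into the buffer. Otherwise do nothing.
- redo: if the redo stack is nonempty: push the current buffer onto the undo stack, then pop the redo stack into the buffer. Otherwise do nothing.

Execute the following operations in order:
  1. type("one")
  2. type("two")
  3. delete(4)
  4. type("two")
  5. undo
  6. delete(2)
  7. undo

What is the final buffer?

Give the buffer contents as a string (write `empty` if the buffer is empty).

Answer: on

Derivation:
After op 1 (type): buf='one' undo_depth=1 redo_depth=0
After op 2 (type): buf='onetwo' undo_depth=2 redo_depth=0
After op 3 (delete): buf='on' undo_depth=3 redo_depth=0
After op 4 (type): buf='ontwo' undo_depth=4 redo_depth=0
After op 5 (undo): buf='on' undo_depth=3 redo_depth=1
After op 6 (delete): buf='(empty)' undo_depth=4 redo_depth=0
After op 7 (undo): buf='on' undo_depth=3 redo_depth=1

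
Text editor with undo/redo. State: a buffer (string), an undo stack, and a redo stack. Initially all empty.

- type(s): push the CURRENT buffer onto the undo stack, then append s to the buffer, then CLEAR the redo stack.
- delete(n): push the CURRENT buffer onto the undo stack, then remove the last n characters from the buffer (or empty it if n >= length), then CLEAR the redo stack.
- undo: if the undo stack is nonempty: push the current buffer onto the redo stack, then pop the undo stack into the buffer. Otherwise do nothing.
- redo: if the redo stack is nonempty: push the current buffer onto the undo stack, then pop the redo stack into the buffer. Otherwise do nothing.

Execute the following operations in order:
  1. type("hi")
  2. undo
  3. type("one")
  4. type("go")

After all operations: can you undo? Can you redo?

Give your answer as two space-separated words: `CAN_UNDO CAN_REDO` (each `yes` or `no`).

After op 1 (type): buf='hi' undo_depth=1 redo_depth=0
After op 2 (undo): buf='(empty)' undo_depth=0 redo_depth=1
After op 3 (type): buf='one' undo_depth=1 redo_depth=0
After op 4 (type): buf='onego' undo_depth=2 redo_depth=0

Answer: yes no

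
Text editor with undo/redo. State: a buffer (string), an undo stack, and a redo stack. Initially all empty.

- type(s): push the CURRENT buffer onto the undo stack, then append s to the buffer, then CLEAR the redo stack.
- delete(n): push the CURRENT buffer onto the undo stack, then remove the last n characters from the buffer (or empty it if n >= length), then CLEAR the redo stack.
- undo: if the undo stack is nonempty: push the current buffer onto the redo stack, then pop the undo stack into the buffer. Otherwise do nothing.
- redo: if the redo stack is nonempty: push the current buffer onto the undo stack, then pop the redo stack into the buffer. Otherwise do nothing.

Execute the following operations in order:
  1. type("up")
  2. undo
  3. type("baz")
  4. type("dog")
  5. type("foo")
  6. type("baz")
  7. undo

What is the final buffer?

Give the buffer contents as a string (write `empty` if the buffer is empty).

Answer: bazdogfoo

Derivation:
After op 1 (type): buf='up' undo_depth=1 redo_depth=0
After op 2 (undo): buf='(empty)' undo_depth=0 redo_depth=1
After op 3 (type): buf='baz' undo_depth=1 redo_depth=0
After op 4 (type): buf='bazdog' undo_depth=2 redo_depth=0
After op 5 (type): buf='bazdogfoo' undo_depth=3 redo_depth=0
After op 6 (type): buf='bazdogfoobaz' undo_depth=4 redo_depth=0
After op 7 (undo): buf='bazdogfoo' undo_depth=3 redo_depth=1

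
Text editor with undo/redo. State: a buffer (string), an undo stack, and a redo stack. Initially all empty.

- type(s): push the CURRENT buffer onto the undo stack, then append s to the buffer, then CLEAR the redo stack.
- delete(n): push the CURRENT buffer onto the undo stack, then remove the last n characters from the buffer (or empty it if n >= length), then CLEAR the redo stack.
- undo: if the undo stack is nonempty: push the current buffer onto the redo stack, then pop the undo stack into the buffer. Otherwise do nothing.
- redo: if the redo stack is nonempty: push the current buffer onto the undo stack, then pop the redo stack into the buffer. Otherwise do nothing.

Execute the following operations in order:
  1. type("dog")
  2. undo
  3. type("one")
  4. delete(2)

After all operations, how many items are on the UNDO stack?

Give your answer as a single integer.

After op 1 (type): buf='dog' undo_depth=1 redo_depth=0
After op 2 (undo): buf='(empty)' undo_depth=0 redo_depth=1
After op 3 (type): buf='one' undo_depth=1 redo_depth=0
After op 4 (delete): buf='o' undo_depth=2 redo_depth=0

Answer: 2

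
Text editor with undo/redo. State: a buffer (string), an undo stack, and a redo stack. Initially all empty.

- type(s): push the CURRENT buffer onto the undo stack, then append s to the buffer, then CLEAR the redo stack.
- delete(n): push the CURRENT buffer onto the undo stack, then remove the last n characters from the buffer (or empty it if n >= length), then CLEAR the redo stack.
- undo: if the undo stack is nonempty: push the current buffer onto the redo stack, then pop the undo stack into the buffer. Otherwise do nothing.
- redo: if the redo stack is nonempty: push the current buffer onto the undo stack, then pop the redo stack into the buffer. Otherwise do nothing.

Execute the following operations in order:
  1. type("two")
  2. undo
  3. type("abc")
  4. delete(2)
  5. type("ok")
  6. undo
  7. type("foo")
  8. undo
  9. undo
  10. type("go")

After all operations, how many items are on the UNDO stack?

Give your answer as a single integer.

Answer: 2

Derivation:
After op 1 (type): buf='two' undo_depth=1 redo_depth=0
After op 2 (undo): buf='(empty)' undo_depth=0 redo_depth=1
After op 3 (type): buf='abc' undo_depth=1 redo_depth=0
After op 4 (delete): buf='a' undo_depth=2 redo_depth=0
After op 5 (type): buf='aok' undo_depth=3 redo_depth=0
After op 6 (undo): buf='a' undo_depth=2 redo_depth=1
After op 7 (type): buf='afoo' undo_depth=3 redo_depth=0
After op 8 (undo): buf='a' undo_depth=2 redo_depth=1
After op 9 (undo): buf='abc' undo_depth=1 redo_depth=2
After op 10 (type): buf='abcgo' undo_depth=2 redo_depth=0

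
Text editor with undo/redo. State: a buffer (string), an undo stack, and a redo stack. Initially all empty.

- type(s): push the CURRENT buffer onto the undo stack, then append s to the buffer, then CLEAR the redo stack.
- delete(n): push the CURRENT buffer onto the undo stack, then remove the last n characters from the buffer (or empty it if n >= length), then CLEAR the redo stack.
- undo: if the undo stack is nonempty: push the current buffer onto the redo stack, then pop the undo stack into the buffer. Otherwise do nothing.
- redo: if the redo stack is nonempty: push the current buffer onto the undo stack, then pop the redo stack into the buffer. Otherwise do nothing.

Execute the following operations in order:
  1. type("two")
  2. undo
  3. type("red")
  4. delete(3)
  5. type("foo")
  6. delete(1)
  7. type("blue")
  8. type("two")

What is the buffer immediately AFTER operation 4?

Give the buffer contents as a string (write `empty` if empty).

After op 1 (type): buf='two' undo_depth=1 redo_depth=0
After op 2 (undo): buf='(empty)' undo_depth=0 redo_depth=1
After op 3 (type): buf='red' undo_depth=1 redo_depth=0
After op 4 (delete): buf='(empty)' undo_depth=2 redo_depth=0

Answer: empty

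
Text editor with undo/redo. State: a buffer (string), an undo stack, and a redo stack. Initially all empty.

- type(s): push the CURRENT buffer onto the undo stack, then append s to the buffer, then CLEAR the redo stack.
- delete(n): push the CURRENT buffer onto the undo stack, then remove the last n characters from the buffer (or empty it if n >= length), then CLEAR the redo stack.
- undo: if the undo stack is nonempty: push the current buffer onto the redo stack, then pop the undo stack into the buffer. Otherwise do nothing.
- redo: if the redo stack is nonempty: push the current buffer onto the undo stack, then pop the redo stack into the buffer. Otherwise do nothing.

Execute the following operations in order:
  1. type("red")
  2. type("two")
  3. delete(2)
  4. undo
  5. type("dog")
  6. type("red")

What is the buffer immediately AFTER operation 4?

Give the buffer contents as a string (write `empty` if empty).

After op 1 (type): buf='red' undo_depth=1 redo_depth=0
After op 2 (type): buf='redtwo' undo_depth=2 redo_depth=0
After op 3 (delete): buf='redt' undo_depth=3 redo_depth=0
After op 4 (undo): buf='redtwo' undo_depth=2 redo_depth=1

Answer: redtwo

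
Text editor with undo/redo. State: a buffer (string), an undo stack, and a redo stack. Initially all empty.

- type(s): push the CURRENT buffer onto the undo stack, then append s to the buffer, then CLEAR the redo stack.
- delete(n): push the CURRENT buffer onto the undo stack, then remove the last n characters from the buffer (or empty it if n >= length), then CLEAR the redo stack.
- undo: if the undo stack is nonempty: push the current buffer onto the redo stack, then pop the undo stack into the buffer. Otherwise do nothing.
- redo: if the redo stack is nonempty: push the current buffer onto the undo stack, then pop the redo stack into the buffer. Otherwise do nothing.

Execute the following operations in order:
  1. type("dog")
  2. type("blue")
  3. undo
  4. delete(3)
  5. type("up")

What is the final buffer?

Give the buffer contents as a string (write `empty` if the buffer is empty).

After op 1 (type): buf='dog' undo_depth=1 redo_depth=0
After op 2 (type): buf='dogblue' undo_depth=2 redo_depth=0
After op 3 (undo): buf='dog' undo_depth=1 redo_depth=1
After op 4 (delete): buf='(empty)' undo_depth=2 redo_depth=0
After op 5 (type): buf='up' undo_depth=3 redo_depth=0

Answer: up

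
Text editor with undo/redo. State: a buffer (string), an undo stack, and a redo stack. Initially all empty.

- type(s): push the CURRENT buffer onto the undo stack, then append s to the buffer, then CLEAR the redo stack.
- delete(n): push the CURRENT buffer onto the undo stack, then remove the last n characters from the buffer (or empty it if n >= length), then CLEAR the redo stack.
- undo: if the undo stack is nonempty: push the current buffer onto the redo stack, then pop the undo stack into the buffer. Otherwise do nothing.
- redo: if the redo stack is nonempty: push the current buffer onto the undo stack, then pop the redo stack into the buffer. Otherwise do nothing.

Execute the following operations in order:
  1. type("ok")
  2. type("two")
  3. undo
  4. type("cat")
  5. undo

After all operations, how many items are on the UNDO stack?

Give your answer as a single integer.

After op 1 (type): buf='ok' undo_depth=1 redo_depth=0
After op 2 (type): buf='oktwo' undo_depth=2 redo_depth=0
After op 3 (undo): buf='ok' undo_depth=1 redo_depth=1
After op 4 (type): buf='okcat' undo_depth=2 redo_depth=0
After op 5 (undo): buf='ok' undo_depth=1 redo_depth=1

Answer: 1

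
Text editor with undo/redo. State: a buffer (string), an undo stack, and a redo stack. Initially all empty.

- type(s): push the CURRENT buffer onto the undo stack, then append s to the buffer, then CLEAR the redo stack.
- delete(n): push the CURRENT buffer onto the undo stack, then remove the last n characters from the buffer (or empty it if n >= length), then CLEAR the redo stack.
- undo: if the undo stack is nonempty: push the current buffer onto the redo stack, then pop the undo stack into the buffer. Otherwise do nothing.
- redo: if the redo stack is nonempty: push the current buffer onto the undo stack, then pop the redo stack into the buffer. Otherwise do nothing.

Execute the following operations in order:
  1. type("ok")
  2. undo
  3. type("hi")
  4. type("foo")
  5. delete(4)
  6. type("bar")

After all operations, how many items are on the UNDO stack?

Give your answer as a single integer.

After op 1 (type): buf='ok' undo_depth=1 redo_depth=0
After op 2 (undo): buf='(empty)' undo_depth=0 redo_depth=1
After op 3 (type): buf='hi' undo_depth=1 redo_depth=0
After op 4 (type): buf='hifoo' undo_depth=2 redo_depth=0
After op 5 (delete): buf='h' undo_depth=3 redo_depth=0
After op 6 (type): buf='hbar' undo_depth=4 redo_depth=0

Answer: 4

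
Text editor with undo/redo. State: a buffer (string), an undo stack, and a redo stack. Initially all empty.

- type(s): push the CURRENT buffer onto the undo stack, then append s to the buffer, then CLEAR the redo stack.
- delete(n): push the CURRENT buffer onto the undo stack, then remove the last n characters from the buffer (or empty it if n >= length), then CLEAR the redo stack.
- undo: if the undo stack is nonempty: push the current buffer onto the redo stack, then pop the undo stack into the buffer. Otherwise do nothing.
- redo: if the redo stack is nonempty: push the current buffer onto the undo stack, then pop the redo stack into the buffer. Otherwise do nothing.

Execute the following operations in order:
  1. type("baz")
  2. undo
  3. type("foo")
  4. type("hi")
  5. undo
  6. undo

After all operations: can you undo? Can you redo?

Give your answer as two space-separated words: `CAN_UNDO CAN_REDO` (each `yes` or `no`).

Answer: no yes

Derivation:
After op 1 (type): buf='baz' undo_depth=1 redo_depth=0
After op 2 (undo): buf='(empty)' undo_depth=0 redo_depth=1
After op 3 (type): buf='foo' undo_depth=1 redo_depth=0
After op 4 (type): buf='foohi' undo_depth=2 redo_depth=0
After op 5 (undo): buf='foo' undo_depth=1 redo_depth=1
After op 6 (undo): buf='(empty)' undo_depth=0 redo_depth=2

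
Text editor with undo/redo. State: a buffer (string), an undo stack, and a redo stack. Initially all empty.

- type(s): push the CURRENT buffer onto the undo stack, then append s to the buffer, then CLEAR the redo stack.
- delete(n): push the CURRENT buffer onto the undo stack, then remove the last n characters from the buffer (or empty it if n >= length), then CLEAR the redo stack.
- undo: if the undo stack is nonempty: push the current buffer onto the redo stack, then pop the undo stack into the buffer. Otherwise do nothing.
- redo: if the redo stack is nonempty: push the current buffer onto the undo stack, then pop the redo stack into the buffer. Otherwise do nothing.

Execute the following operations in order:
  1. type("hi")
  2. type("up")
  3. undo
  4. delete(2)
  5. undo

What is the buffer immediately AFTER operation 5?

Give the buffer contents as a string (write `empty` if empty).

Answer: hi

Derivation:
After op 1 (type): buf='hi' undo_depth=1 redo_depth=0
After op 2 (type): buf='hiup' undo_depth=2 redo_depth=0
After op 3 (undo): buf='hi' undo_depth=1 redo_depth=1
After op 4 (delete): buf='(empty)' undo_depth=2 redo_depth=0
After op 5 (undo): buf='hi' undo_depth=1 redo_depth=1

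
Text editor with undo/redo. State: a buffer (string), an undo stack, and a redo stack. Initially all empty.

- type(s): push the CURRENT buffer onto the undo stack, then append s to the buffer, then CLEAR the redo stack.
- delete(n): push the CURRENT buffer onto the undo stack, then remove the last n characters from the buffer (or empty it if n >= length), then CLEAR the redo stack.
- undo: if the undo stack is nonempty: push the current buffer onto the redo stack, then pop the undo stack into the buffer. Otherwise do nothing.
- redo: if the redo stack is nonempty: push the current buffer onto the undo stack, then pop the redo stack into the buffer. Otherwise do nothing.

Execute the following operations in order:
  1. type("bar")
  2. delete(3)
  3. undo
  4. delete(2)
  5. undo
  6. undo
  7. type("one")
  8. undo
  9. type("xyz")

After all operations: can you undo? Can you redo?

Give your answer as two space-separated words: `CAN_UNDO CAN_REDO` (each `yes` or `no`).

After op 1 (type): buf='bar' undo_depth=1 redo_depth=0
After op 2 (delete): buf='(empty)' undo_depth=2 redo_depth=0
After op 3 (undo): buf='bar' undo_depth=1 redo_depth=1
After op 4 (delete): buf='b' undo_depth=2 redo_depth=0
After op 5 (undo): buf='bar' undo_depth=1 redo_depth=1
After op 6 (undo): buf='(empty)' undo_depth=0 redo_depth=2
After op 7 (type): buf='one' undo_depth=1 redo_depth=0
After op 8 (undo): buf='(empty)' undo_depth=0 redo_depth=1
After op 9 (type): buf='xyz' undo_depth=1 redo_depth=0

Answer: yes no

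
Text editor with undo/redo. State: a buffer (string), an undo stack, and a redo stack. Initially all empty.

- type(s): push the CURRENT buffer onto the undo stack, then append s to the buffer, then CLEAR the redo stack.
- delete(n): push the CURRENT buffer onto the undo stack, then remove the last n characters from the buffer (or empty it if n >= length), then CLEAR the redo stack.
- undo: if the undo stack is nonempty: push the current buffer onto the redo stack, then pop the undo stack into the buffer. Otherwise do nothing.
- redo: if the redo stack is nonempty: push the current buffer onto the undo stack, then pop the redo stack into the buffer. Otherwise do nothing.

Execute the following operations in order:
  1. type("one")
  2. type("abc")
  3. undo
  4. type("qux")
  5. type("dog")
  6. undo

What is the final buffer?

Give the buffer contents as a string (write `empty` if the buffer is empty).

Answer: onequx

Derivation:
After op 1 (type): buf='one' undo_depth=1 redo_depth=0
After op 2 (type): buf='oneabc' undo_depth=2 redo_depth=0
After op 3 (undo): buf='one' undo_depth=1 redo_depth=1
After op 4 (type): buf='onequx' undo_depth=2 redo_depth=0
After op 5 (type): buf='onequxdog' undo_depth=3 redo_depth=0
After op 6 (undo): buf='onequx' undo_depth=2 redo_depth=1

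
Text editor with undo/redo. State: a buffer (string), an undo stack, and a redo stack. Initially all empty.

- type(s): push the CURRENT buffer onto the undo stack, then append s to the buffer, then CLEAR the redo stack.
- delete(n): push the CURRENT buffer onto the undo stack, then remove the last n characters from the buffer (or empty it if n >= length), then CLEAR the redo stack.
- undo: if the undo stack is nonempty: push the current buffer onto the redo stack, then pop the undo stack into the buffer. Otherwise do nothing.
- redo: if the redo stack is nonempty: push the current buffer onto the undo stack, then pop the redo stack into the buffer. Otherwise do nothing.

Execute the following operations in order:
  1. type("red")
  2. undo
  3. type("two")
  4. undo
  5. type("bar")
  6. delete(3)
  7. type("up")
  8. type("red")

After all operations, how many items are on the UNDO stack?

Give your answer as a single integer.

After op 1 (type): buf='red' undo_depth=1 redo_depth=0
After op 2 (undo): buf='(empty)' undo_depth=0 redo_depth=1
After op 3 (type): buf='two' undo_depth=1 redo_depth=0
After op 4 (undo): buf='(empty)' undo_depth=0 redo_depth=1
After op 5 (type): buf='bar' undo_depth=1 redo_depth=0
After op 6 (delete): buf='(empty)' undo_depth=2 redo_depth=0
After op 7 (type): buf='up' undo_depth=3 redo_depth=0
After op 8 (type): buf='upred' undo_depth=4 redo_depth=0

Answer: 4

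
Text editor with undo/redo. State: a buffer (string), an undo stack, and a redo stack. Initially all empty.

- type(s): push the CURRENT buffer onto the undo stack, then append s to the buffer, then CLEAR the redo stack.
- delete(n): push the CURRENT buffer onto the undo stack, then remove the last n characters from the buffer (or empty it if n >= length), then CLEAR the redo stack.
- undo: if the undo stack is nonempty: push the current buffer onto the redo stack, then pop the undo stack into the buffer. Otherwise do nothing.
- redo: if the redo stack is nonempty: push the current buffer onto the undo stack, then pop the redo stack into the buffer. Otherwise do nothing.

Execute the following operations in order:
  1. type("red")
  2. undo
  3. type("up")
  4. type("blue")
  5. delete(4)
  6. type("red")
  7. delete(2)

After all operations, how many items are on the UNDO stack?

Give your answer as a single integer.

Answer: 5

Derivation:
After op 1 (type): buf='red' undo_depth=1 redo_depth=0
After op 2 (undo): buf='(empty)' undo_depth=0 redo_depth=1
After op 3 (type): buf='up' undo_depth=1 redo_depth=0
After op 4 (type): buf='upblue' undo_depth=2 redo_depth=0
After op 5 (delete): buf='up' undo_depth=3 redo_depth=0
After op 6 (type): buf='upred' undo_depth=4 redo_depth=0
After op 7 (delete): buf='upr' undo_depth=5 redo_depth=0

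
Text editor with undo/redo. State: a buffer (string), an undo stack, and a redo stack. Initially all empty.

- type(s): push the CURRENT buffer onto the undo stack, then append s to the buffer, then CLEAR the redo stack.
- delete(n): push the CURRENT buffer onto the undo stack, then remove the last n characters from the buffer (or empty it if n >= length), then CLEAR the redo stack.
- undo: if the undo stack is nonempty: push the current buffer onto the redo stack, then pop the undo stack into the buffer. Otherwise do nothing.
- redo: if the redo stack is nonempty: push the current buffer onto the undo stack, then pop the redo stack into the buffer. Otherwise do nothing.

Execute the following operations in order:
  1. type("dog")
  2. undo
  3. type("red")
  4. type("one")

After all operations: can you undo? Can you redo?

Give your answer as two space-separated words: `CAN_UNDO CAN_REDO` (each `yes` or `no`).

After op 1 (type): buf='dog' undo_depth=1 redo_depth=0
After op 2 (undo): buf='(empty)' undo_depth=0 redo_depth=1
After op 3 (type): buf='red' undo_depth=1 redo_depth=0
After op 4 (type): buf='redone' undo_depth=2 redo_depth=0

Answer: yes no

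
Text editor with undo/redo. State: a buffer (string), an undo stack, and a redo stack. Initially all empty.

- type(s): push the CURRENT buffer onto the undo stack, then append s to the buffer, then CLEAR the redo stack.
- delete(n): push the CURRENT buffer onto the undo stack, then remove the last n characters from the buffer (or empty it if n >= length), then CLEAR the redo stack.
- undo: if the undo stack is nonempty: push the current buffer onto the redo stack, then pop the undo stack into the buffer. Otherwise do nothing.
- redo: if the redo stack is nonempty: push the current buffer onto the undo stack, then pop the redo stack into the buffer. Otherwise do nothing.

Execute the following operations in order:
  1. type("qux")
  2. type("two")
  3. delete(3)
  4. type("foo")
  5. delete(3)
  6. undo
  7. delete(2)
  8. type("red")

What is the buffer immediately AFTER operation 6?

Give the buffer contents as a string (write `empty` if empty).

Answer: quxfoo

Derivation:
After op 1 (type): buf='qux' undo_depth=1 redo_depth=0
After op 2 (type): buf='quxtwo' undo_depth=2 redo_depth=0
After op 3 (delete): buf='qux' undo_depth=3 redo_depth=0
After op 4 (type): buf='quxfoo' undo_depth=4 redo_depth=0
After op 5 (delete): buf='qux' undo_depth=5 redo_depth=0
After op 6 (undo): buf='quxfoo' undo_depth=4 redo_depth=1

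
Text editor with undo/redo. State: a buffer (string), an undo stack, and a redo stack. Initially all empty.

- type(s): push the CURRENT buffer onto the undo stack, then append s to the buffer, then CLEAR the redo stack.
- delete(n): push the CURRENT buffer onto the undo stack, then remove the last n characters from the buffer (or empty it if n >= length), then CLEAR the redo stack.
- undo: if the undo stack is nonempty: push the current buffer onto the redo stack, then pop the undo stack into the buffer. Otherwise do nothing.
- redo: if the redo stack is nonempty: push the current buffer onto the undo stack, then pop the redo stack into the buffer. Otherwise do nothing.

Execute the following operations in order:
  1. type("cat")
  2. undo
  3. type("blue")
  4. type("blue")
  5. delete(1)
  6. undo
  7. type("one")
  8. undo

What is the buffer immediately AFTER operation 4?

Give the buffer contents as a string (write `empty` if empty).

After op 1 (type): buf='cat' undo_depth=1 redo_depth=0
After op 2 (undo): buf='(empty)' undo_depth=0 redo_depth=1
After op 3 (type): buf='blue' undo_depth=1 redo_depth=0
After op 4 (type): buf='blueblue' undo_depth=2 redo_depth=0

Answer: blueblue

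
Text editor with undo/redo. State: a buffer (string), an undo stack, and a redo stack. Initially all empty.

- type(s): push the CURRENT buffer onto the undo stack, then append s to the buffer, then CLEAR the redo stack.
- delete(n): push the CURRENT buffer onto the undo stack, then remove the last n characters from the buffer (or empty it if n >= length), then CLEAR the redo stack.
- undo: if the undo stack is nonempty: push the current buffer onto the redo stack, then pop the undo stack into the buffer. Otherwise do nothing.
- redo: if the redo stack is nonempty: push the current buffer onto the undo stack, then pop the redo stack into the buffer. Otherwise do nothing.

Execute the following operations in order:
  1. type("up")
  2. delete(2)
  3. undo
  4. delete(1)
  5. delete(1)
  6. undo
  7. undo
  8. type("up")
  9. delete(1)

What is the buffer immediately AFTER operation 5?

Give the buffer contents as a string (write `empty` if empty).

Answer: empty

Derivation:
After op 1 (type): buf='up' undo_depth=1 redo_depth=0
After op 2 (delete): buf='(empty)' undo_depth=2 redo_depth=0
After op 3 (undo): buf='up' undo_depth=1 redo_depth=1
After op 4 (delete): buf='u' undo_depth=2 redo_depth=0
After op 5 (delete): buf='(empty)' undo_depth=3 redo_depth=0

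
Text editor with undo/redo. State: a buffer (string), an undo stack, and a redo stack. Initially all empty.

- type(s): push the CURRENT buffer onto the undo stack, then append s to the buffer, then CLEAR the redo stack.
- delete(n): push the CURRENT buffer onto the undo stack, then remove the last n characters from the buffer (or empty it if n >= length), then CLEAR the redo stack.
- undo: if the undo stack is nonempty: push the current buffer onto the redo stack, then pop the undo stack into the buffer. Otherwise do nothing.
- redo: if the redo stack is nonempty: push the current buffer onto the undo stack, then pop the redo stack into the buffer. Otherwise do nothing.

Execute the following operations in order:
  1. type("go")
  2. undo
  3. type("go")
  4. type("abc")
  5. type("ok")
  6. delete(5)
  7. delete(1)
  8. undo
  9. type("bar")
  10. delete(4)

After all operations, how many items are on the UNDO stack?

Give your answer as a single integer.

After op 1 (type): buf='go' undo_depth=1 redo_depth=0
After op 2 (undo): buf='(empty)' undo_depth=0 redo_depth=1
After op 3 (type): buf='go' undo_depth=1 redo_depth=0
After op 4 (type): buf='goabc' undo_depth=2 redo_depth=0
After op 5 (type): buf='goabcok' undo_depth=3 redo_depth=0
After op 6 (delete): buf='go' undo_depth=4 redo_depth=0
After op 7 (delete): buf='g' undo_depth=5 redo_depth=0
After op 8 (undo): buf='go' undo_depth=4 redo_depth=1
After op 9 (type): buf='gobar' undo_depth=5 redo_depth=0
After op 10 (delete): buf='g' undo_depth=6 redo_depth=0

Answer: 6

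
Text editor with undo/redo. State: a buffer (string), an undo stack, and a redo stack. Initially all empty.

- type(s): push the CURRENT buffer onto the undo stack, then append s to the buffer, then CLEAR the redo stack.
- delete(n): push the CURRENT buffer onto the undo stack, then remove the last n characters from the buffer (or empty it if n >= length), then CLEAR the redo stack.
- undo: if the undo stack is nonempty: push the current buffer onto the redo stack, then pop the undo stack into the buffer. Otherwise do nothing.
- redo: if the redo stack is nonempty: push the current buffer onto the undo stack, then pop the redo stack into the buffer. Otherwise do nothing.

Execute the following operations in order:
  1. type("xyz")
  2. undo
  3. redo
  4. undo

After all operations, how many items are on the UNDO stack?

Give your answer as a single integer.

After op 1 (type): buf='xyz' undo_depth=1 redo_depth=0
After op 2 (undo): buf='(empty)' undo_depth=0 redo_depth=1
After op 3 (redo): buf='xyz' undo_depth=1 redo_depth=0
After op 4 (undo): buf='(empty)' undo_depth=0 redo_depth=1

Answer: 0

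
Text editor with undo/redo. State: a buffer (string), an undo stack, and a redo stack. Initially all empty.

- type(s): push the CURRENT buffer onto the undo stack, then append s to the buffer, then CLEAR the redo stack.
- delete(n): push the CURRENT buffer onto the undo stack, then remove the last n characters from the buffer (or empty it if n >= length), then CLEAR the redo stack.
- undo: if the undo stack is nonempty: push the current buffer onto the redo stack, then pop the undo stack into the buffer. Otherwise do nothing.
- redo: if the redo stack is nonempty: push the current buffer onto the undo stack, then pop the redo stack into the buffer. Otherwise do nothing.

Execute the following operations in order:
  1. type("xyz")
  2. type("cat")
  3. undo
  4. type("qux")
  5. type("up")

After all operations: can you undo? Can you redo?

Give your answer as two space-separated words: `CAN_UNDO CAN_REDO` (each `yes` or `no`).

After op 1 (type): buf='xyz' undo_depth=1 redo_depth=0
After op 2 (type): buf='xyzcat' undo_depth=2 redo_depth=0
After op 3 (undo): buf='xyz' undo_depth=1 redo_depth=1
After op 4 (type): buf='xyzqux' undo_depth=2 redo_depth=0
After op 5 (type): buf='xyzquxup' undo_depth=3 redo_depth=0

Answer: yes no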